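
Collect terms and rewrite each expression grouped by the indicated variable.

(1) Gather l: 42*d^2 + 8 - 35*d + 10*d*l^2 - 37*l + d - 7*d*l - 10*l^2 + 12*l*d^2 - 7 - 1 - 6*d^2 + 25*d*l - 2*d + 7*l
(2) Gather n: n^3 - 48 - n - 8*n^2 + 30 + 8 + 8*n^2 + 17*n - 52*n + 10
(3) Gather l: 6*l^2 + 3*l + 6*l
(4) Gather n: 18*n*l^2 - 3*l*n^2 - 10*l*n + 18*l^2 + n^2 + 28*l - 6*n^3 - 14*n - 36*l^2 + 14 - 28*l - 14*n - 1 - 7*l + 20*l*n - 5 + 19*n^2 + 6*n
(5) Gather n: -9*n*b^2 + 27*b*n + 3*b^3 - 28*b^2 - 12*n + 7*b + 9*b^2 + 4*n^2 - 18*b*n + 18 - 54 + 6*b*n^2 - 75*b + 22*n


(1) = 36*d^2 - 36*d + l^2*(10*d - 10) + l*(12*d^2 + 18*d - 30)
(2) = n^3 - 36*n
(3) = 6*l^2 + 9*l
(4) = -18*l^2 - 7*l - 6*n^3 + n^2*(20 - 3*l) + n*(18*l^2 + 10*l - 22) + 8
(5) = 3*b^3 - 19*b^2 - 68*b + n^2*(6*b + 4) + n*(-9*b^2 + 9*b + 10) - 36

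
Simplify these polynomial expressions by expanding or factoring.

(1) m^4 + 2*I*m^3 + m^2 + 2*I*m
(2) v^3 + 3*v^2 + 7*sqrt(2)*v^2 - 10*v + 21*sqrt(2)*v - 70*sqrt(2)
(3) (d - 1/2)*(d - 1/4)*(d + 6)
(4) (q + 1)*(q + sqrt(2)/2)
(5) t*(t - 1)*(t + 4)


(1) = m*(m + 2*I)*(-I*m + 1)*(I*m + 1)
(2) = (v - 2)*(v + 5)*(v + 7*sqrt(2))
(3) = d^3 + 21*d^2/4 - 35*d/8 + 3/4
(4) = q^2 + sqrt(2)*q/2 + q + sqrt(2)/2
(5) = t^3 + 3*t^2 - 4*t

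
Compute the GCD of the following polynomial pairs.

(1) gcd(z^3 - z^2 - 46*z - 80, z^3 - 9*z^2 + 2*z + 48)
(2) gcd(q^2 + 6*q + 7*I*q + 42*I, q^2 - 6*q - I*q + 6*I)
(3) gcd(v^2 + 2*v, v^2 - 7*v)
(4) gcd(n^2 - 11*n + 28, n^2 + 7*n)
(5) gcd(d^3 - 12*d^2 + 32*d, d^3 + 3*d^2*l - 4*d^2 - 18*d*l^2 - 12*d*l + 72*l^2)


(1) = z^2 - 6*z - 16
(2) = gcd((q + 6)*(q + 7*I), (q - 6)*(q - I)) = 1
(3) = gcd(v*(v + 2), v*(v - 7)) = v
(4) = gcd((n - 7)*(n - 4), n*(n + 7)) = 1
(5) = gcd(d*(d - 8)*(d - 4), (d - 4)*(d - 3*l)*(d + 6*l)) = d - 4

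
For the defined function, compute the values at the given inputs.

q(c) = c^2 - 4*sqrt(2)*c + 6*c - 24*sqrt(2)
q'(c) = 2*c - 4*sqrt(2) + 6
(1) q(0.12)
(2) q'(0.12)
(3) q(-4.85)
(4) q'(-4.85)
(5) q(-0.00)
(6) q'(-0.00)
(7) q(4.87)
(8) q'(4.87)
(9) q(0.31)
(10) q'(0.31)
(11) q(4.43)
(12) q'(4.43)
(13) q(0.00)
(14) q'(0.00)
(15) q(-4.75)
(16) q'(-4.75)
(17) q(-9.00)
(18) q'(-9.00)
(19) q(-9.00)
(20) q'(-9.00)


(1) = -33.89
(2) = 0.58
(3) = -12.08
(4) = -9.36
(5) = -33.94
(6) = 0.34
(7) = -8.55
(8) = 10.08
(9) = -33.74
(10) = 0.96
(11) = -12.80
(12) = 9.20
(13) = -33.94
(14) = 0.34
(15) = -13.01
(16) = -9.16
(17) = 43.97
(18) = -17.66
(19) = 43.97
(20) = -17.66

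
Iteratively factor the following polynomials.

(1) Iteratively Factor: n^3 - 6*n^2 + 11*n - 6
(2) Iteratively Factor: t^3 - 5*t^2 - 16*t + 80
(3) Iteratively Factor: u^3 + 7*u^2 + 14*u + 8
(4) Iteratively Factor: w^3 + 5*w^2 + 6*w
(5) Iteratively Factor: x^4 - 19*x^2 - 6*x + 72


(1) = (n - 2)*(n^2 - 4*n + 3) = (n - 3)*(n - 2)*(n - 1)
(2) = (t - 5)*(t^2 - 16) = (t - 5)*(t - 4)*(t + 4)
(3) = (u + 4)*(u^2 + 3*u + 2) = (u + 2)*(u + 4)*(u + 1)
(4) = (w + 2)*(w^2 + 3*w) = w*(w + 2)*(w + 3)
(5) = (x - 2)*(x^3 + 2*x^2 - 15*x - 36) = (x - 2)*(x + 3)*(x^2 - x - 12) = (x - 4)*(x - 2)*(x + 3)*(x + 3)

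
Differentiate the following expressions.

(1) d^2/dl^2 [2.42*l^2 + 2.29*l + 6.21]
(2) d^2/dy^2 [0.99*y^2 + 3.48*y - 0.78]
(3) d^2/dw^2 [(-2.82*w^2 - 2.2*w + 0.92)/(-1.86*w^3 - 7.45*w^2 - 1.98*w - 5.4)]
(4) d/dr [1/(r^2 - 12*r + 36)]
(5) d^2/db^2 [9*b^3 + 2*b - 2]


(1) = 4.84000000000000
(2) = 1.98000000000000
(3) = (19.512144*w^6 + 45.66672*w^5 + 82.40544*w^4 - 455.70112*w^3 - 1272.556056*w^2 - 557.01864*w + 184.227264)/(6.434856*w^9 + 77.32206*w^8 + 330.253974*w^7 + 634.160305*w^6 + 800.527482*w^5 + 1106.08416*w^4 + 648.407592*w^3 + 715.23648*w^2 + 173.2104*w + 157.464)
(4) = 2*(6 - r)/(r^2 - 12*r + 36)^2
(5) = 54*b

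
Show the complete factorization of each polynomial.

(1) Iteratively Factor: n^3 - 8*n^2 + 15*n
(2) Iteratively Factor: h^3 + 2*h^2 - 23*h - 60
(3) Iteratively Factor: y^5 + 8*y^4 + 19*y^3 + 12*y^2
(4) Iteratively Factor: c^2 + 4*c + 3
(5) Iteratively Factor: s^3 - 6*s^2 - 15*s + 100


(1) = (n - 5)*(n^2 - 3*n) = n*(n - 5)*(n - 3)
(2) = (h + 3)*(h^2 - h - 20) = (h + 3)*(h + 4)*(h - 5)
(3) = (y + 4)*(y^4 + 4*y^3 + 3*y^2) = (y + 3)*(y + 4)*(y^3 + y^2) = y*(y + 3)*(y + 4)*(y^2 + y) = y^2*(y + 3)*(y + 4)*(y + 1)
(4) = (c + 1)*(c + 3)
(5) = (s + 4)*(s^2 - 10*s + 25) = (s - 5)*(s + 4)*(s - 5)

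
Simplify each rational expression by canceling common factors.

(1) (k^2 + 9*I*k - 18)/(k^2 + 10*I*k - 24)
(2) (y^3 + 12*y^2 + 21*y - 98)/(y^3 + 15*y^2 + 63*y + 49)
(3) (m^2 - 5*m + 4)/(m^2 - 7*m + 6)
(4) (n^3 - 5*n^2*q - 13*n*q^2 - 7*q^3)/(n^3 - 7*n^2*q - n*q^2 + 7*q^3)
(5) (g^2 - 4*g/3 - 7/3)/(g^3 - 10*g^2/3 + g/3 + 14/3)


(1) = (k + 3*I)/(k + 4*I)
(2) = (y - 2)/(y + 1)
(3) = (m - 4)/(m - 6)
(4) = (-n - q)/(-n + q)
(5) = 1/(g - 2)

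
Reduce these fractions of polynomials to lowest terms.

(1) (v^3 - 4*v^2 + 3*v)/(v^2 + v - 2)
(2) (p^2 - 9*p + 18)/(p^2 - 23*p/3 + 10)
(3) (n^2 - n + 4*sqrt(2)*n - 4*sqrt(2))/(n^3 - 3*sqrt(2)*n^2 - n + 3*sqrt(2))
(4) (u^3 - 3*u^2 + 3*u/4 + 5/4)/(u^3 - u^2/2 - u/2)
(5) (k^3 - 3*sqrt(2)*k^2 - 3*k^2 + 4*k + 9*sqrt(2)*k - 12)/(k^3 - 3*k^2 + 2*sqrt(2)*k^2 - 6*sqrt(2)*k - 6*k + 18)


(1) = (v^2 - 3*v)/(v + 2)
(2) = (3*p - 9)/(3*p - 5)
(3) = (n + 4*sqrt(2))/(n^2 + n*(1 - 3*sqrt(2)) - 3*sqrt(2))
(4) = (2*u - 5)/(2*u)
(5) = (k - 2*sqrt(2))/(k + 3*sqrt(2))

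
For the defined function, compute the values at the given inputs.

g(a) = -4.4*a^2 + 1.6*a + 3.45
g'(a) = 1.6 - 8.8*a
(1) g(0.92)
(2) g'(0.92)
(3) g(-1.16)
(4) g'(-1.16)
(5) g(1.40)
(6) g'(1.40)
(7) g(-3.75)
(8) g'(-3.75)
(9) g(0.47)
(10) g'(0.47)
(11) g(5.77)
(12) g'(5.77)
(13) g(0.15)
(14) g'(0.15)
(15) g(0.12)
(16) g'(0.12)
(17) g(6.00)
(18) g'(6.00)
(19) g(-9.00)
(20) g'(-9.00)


(1) = 1.20
(2) = -6.50
(3) = -4.33
(4) = 11.81
(5) = -2.93
(6) = -10.72
(7) = -64.43
(8) = 34.60
(9) = 3.23
(10) = -2.54
(11) = -133.81
(12) = -49.18
(13) = 3.59
(14) = 0.28
(15) = 3.58
(16) = 0.54
(17) = -145.35
(18) = -51.20
(19) = -367.35
(20) = 80.80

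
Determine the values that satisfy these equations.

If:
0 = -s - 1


Then:
s = -1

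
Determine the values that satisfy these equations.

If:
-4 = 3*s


Then:
s = -4/3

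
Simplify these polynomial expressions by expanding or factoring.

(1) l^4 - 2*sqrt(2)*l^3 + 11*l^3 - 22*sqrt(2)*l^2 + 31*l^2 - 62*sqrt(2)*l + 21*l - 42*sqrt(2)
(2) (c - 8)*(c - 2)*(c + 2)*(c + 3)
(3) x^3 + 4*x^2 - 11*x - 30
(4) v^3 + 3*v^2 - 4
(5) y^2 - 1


(1) = (l + 1)*(l + 3)*(l + 7)*(l - 2*sqrt(2))
(2) = c^4 - 5*c^3 - 28*c^2 + 20*c + 96
(3) = (x - 3)*(x + 2)*(x + 5)
(4) = (v - 1)*(v + 2)^2
(5) = (y - 1)*(y + 1)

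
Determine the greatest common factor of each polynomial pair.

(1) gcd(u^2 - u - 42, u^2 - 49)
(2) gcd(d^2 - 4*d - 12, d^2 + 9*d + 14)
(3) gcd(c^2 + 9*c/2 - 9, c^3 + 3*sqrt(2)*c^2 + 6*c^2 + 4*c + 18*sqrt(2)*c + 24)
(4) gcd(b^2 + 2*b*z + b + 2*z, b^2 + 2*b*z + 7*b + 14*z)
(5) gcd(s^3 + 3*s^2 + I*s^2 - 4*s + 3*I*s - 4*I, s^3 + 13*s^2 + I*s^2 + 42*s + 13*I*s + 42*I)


(1) = u - 7
(2) = gcd((d - 6)*(d + 2), (d + 2)*(d + 7)) = d + 2
(3) = gcd((c - 3/2)*(c + 6), (c + 6)*(c + sqrt(2))*(c + 2*sqrt(2))) = c + 6
(4) = b + 2*z
(5) = gcd((s - 1)*(s + 4)*(s + I), (s + 6)*(s + 7)*(s + I)) = s + I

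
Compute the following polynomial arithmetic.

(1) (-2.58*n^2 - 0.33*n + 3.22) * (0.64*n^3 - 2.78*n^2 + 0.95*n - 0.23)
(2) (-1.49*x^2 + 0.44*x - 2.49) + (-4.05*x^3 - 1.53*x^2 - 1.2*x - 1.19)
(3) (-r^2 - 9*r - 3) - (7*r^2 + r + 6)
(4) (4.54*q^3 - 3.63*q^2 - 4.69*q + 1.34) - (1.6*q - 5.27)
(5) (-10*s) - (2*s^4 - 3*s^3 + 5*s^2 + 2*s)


(1) = -1.6512*n^5 + 6.9612*n^4 + 0.5272*n^3 - 8.6717*n^2 + 3.1349*n - 0.7406
(2) = -4.05*x^3 - 3.02*x^2 - 0.76*x - 3.68
(3) = -8*r^2 - 10*r - 9
(4) = 4.54*q^3 - 3.63*q^2 - 6.29*q + 6.61
(5) = -2*s^4 + 3*s^3 - 5*s^2 - 12*s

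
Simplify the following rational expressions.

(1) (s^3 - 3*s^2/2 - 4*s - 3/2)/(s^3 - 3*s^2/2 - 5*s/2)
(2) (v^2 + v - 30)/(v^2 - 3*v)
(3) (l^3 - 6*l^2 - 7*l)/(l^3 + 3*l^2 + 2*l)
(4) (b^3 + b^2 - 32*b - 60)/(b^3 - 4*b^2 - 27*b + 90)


(1) = (2*s^2 - 5*s - 3)/(2*s^2 - 5*s)
(2) = (v^2 + v - 30)/(v^2 - 3*v)
(3) = (l - 7)/(l + 2)
(4) = (b + 2)/(b - 3)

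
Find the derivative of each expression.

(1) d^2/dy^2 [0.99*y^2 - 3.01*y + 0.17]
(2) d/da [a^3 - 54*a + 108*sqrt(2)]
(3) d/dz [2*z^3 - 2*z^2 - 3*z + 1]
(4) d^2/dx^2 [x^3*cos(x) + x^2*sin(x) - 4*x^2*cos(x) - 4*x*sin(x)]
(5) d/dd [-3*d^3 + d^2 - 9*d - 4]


(1) = 1.98000000000000
(2) = 3*a^2 - 54
(3) = 6*z^2 - 4*z - 3
(4) = -x^3*cos(x) - 7*x^2*sin(x) + 4*x^2*cos(x) + 20*x*sin(x) + 10*x*cos(x) + 2*sin(x) - 16*cos(x)
(5) = -9*d^2 + 2*d - 9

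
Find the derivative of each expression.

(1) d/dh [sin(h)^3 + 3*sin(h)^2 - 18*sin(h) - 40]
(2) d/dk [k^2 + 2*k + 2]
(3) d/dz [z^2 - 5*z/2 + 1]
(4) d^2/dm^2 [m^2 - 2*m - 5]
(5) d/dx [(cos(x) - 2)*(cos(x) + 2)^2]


(1) = 3*(sin(h)^2 + 2*sin(h) - 6)*cos(h)
(2) = 2*k + 2
(3) = 2*z - 5/2
(4) = 2
(5) = (2 - 3*cos(x))*(cos(x) + 2)*sin(x)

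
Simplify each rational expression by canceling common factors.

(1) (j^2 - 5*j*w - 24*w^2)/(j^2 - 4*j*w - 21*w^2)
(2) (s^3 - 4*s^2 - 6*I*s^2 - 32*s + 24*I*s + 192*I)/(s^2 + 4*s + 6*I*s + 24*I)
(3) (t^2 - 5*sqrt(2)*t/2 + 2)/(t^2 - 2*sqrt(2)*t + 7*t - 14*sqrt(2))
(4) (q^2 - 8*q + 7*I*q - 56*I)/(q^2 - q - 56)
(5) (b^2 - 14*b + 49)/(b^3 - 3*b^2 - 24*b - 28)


(1) = (-j + 8*w)/(-j + 7*w)
(2) = (s^2 + s*(-8 - 6*I) + 48*I)/(s + 6*I)
(3) = (2*t - sqrt(2))/(2*t + 14)
(4) = (q + 7*I)/(q + 7)
(5) = (b - 7)/(b^2 + 4*b + 4)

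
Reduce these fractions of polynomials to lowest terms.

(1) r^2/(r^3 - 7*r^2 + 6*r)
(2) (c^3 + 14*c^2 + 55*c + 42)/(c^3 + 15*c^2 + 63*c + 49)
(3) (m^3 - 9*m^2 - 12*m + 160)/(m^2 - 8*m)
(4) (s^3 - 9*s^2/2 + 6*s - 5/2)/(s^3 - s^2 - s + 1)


(1) = r/(r^2 - 7*r + 6)
(2) = (c + 6)/(c + 7)
(3) = (m^2 - m - 20)/m
(4) = (2*s - 5)/(2*s + 2)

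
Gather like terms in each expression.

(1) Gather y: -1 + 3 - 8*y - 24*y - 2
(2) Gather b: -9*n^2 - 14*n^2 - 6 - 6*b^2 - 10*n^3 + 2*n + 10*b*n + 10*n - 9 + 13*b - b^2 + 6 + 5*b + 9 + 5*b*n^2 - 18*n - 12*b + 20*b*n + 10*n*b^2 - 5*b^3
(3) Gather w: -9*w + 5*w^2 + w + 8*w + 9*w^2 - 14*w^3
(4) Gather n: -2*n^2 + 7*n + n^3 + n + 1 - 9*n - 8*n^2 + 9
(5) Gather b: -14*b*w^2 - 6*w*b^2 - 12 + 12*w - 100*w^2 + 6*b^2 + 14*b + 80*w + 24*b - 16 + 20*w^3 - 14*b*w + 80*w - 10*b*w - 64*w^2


(1) = -32*y
(2) = -5*b^3 + b^2*(10*n - 7) + b*(5*n^2 + 30*n + 6) - 10*n^3 - 23*n^2 - 6*n
(3) = -14*w^3 + 14*w^2
(4) = n^3 - 10*n^2 - n + 10
(5) = b^2*(6 - 6*w) + b*(-14*w^2 - 24*w + 38) + 20*w^3 - 164*w^2 + 172*w - 28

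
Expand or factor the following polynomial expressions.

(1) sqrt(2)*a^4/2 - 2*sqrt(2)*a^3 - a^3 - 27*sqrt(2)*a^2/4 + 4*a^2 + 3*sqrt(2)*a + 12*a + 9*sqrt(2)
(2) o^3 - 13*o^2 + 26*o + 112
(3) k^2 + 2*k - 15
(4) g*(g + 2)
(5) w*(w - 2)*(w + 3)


(1) = (a - 6)*(a + 2)*(a - 3*sqrt(2)/2)*(sqrt(2)*a/2 + 1/2)
(2) = (o - 8)*(o - 7)*(o + 2)
(3) = (k - 3)*(k + 5)
(4) = g^2 + 2*g
(5) = w^3 + w^2 - 6*w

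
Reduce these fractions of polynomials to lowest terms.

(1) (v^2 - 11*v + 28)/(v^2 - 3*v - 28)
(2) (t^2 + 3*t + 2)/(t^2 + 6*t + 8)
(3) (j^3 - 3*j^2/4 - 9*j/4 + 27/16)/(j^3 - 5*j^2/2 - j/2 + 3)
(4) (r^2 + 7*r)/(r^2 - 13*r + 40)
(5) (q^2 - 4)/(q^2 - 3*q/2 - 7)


(1) = (v - 4)/(v + 4)
(2) = (t + 1)/(t + 4)
(3) = (8*j^2 + 6*j - 9)/(8*j^2 - 8*j - 16)
(4) = (r^2 + 7*r)/(r^2 - 13*r + 40)
(5) = (2*q - 4)/(2*q - 7)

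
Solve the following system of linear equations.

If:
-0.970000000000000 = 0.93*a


Then:
a = -1.04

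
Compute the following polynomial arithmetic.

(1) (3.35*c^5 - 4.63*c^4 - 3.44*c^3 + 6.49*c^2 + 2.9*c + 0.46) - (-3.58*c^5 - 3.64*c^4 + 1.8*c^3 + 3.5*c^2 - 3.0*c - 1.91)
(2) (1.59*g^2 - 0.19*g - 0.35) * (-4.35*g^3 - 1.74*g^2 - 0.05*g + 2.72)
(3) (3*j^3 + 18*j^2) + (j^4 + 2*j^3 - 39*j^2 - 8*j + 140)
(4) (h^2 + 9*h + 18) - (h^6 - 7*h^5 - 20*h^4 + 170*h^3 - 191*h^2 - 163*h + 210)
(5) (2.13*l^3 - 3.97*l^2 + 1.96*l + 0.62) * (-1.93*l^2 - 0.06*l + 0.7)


(1) = 6.93*c^5 - 0.99*c^4 - 5.24*c^3 + 2.99*c^2 + 5.9*c + 2.37
(2) = -6.9165*g^5 - 1.9401*g^4 + 1.7736*g^3 + 4.9433*g^2 - 0.4993*g - 0.952
(3) = j^4 + 5*j^3 - 21*j^2 - 8*j + 140
(4) = -h^6 + 7*h^5 + 20*h^4 - 170*h^3 + 192*h^2 + 172*h - 192
(5) = -4.1109*l^5 + 7.5343*l^4 - 2.0536*l^3 - 4.0932*l^2 + 1.3348*l + 0.434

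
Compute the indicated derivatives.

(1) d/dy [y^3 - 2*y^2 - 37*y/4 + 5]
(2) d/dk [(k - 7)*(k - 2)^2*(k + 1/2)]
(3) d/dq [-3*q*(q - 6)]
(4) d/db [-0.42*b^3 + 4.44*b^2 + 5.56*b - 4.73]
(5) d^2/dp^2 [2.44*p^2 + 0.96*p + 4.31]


(1) = 3*y^2 - 4*y - 37/4
(2) = 4*k^3 - 63*k^2/2 + 53*k - 12
(3) = 18 - 6*q
(4) = -1.26*b^2 + 8.88*b + 5.56
(5) = 4.88000000000000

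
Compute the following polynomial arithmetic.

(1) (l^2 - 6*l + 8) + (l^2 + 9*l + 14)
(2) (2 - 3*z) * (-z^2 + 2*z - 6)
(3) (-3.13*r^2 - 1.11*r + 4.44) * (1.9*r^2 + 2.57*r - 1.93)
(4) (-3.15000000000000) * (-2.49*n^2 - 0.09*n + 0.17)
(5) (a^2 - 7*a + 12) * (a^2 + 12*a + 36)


(1) = 2*l^2 + 3*l + 22
(2) = 3*z^3 - 8*z^2 + 22*z - 12
(3) = -5.947*r^4 - 10.1531*r^3 + 11.6242*r^2 + 13.5531*r - 8.5692
(4) = 7.8435*n^2 + 0.2835*n - 0.5355
(5) = a^4 + 5*a^3 - 36*a^2 - 108*a + 432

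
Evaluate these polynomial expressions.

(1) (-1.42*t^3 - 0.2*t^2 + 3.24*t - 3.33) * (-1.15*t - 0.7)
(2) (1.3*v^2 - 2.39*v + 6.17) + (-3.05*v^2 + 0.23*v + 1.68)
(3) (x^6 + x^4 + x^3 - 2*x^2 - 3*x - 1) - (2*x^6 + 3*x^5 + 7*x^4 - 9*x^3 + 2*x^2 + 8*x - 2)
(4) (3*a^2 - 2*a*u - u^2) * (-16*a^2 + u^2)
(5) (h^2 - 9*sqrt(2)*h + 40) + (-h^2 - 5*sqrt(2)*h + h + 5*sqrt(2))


(1) = 1.633*t^4 + 1.224*t^3 - 3.586*t^2 + 1.5615*t + 2.331
(2) = -1.75*v^2 - 2.16*v + 7.85
(3) = -x^6 - 3*x^5 - 6*x^4 + 10*x^3 - 4*x^2 - 11*x + 1
(4) = -48*a^4 + 32*a^3*u + 19*a^2*u^2 - 2*a*u^3 - u^4
(5) = -14*sqrt(2)*h + h + 5*sqrt(2) + 40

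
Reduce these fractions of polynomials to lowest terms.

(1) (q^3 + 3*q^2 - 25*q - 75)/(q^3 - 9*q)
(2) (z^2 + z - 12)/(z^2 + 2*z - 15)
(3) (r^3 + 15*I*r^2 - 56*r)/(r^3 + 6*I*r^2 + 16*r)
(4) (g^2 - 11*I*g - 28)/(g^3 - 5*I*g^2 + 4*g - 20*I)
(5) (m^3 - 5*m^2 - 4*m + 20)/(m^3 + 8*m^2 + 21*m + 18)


(1) = (q^2 - 25)/(q^2 - 3*q)
(2) = (z + 4)/(z + 5)
(3) = (r + 7*I)/(r - 2*I)
(4) = (g^2 - 11*I*g - 28)/(g^3 - 5*I*g^2 + 4*g - 20*I)
(5) = (m^2 - 7*m + 10)/(m^2 + 6*m + 9)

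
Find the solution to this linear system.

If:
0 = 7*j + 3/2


Then:
j = -3/14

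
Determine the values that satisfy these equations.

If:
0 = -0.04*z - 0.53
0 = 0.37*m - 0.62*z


Then:
m = -22.20
z = -13.25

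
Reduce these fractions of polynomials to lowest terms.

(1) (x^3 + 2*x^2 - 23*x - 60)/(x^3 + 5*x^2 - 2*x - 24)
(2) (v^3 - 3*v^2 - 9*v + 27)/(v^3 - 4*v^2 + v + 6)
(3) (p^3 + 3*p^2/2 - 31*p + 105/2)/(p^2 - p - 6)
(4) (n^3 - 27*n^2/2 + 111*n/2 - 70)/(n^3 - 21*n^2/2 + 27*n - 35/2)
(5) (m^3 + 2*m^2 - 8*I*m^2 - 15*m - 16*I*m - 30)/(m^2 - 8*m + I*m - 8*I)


(1) = (x - 5)/(x - 2)
(2) = (v^2 - 9)/(v^2 - v - 2)
(3) = (2*p^2 + 9*p - 35)/(2*p + 4)
(4) = (n - 4)/(n - 1)
(5) = (m^3 + m^2*(2 - 8*I) + m*(-15 - 16*I) - 30)/(m^2 + m*(-8 + I) - 8*I)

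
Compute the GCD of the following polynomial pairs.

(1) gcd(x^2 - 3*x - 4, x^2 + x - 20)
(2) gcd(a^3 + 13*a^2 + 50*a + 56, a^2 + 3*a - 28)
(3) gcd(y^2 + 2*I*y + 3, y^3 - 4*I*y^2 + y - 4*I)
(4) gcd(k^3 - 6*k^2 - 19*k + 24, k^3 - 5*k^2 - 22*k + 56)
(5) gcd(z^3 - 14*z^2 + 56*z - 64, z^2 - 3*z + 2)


(1) = gcd((x - 4)*(x + 1), (x - 4)*(x + 5)) = x - 4
(2) = a + 7
(3) = gcd((y - I)*(y + 3*I), (y - 4*I)*(y - I)*(y + I)) = y - I
(4) = 1
(5) = gcd((z - 8)*(z - 4)*(z - 2), (z - 2)*(z - 1)) = z - 2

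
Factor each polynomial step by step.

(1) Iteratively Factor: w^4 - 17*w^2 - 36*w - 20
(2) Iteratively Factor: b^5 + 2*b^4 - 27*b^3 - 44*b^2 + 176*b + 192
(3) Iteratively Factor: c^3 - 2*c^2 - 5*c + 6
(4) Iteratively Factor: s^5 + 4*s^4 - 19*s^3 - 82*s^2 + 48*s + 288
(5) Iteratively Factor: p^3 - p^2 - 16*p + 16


(1) = (w + 2)*(w^3 - 2*w^2 - 13*w - 10) = (w - 5)*(w + 2)*(w^2 + 3*w + 2) = (w - 5)*(w + 1)*(w + 2)*(w + 2)
(2) = (b + 4)*(b^4 - 2*b^3 - 19*b^2 + 32*b + 48) = (b + 4)^2*(b^3 - 6*b^2 + 5*b + 12) = (b - 4)*(b + 4)^2*(b^2 - 2*b - 3) = (b - 4)*(b + 1)*(b + 4)^2*(b - 3)
(3) = (c - 1)*(c^2 - c - 6) = (c - 1)*(c + 2)*(c - 3)
(4) = (s - 4)*(s^4 + 8*s^3 + 13*s^2 - 30*s - 72) = (s - 4)*(s - 2)*(s^3 + 10*s^2 + 33*s + 36) = (s - 4)*(s - 2)*(s + 3)*(s^2 + 7*s + 12) = (s - 4)*(s - 2)*(s + 3)*(s + 4)*(s + 3)
(5) = (p + 4)*(p^2 - 5*p + 4) = (p - 1)*(p + 4)*(p - 4)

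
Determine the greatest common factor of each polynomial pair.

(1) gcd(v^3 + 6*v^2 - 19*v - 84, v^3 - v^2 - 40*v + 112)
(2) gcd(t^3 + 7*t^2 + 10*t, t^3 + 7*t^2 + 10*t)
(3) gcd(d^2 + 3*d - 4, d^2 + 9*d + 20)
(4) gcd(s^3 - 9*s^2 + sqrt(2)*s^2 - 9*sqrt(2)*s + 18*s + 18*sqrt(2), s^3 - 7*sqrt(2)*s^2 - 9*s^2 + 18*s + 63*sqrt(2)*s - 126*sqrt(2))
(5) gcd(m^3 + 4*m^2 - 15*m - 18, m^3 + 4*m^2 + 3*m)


(1) = v^2 + 3*v - 28
(2) = gcd(t*(t + 2)*(t + 5), t*(t + 2)*(t + 5)) = t^3 + 7*t^2 + 10*t
(3) = gcd((d - 1)*(d + 4), (d + 4)*(d + 5)) = d + 4
(4) = gcd((s - 6)*(s - 3)*(s + sqrt(2)), (s - 6)*(s - 3)*(s - 7*sqrt(2))) = s^2 - 9*s + 18
(5) = gcd((m - 3)*(m + 1)*(m + 6), m*(m + 1)*(m + 3)) = m + 1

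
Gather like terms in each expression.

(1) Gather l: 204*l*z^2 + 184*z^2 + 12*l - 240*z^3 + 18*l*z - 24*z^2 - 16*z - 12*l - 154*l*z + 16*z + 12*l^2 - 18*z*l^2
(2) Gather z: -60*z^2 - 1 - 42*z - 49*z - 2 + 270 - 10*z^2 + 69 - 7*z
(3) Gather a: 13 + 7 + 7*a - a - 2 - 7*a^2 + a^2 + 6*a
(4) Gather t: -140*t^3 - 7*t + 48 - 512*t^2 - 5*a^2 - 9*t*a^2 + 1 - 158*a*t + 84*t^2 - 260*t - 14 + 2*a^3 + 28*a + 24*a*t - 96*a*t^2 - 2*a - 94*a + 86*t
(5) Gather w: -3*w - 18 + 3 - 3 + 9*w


(1) = l^2*(12 - 18*z) + l*(204*z^2 - 136*z) - 240*z^3 + 160*z^2
(2) = -70*z^2 - 98*z + 336
(3) = -6*a^2 + 12*a + 18
(4) = 2*a^3 - 5*a^2 - 68*a - 140*t^3 + t^2*(-96*a - 428) + t*(-9*a^2 - 134*a - 181) + 35
(5) = 6*w - 18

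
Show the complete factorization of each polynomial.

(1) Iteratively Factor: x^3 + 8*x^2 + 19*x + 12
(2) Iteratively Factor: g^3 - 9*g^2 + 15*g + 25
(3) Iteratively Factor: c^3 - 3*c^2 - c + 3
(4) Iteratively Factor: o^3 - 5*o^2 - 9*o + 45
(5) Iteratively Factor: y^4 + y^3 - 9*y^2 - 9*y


(1) = (x + 4)*(x^2 + 4*x + 3) = (x + 3)*(x + 4)*(x + 1)
(2) = (g - 5)*(g^2 - 4*g - 5) = (g - 5)^2*(g + 1)
(3) = (c - 3)*(c^2 - 1) = (c - 3)*(c - 1)*(c + 1)
(4) = (o - 5)*(o^2 - 9) = (o - 5)*(o + 3)*(o - 3)
(5) = (y + 3)*(y^3 - 2*y^2 - 3*y) = y*(y + 3)*(y^2 - 2*y - 3) = y*(y - 3)*(y + 3)*(y + 1)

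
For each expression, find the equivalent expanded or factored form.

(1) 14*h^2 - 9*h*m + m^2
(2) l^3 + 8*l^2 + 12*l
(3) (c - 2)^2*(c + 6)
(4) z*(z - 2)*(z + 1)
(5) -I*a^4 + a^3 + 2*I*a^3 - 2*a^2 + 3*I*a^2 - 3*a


(1) = (-7*h + m)*(-2*h + m)
(2) = l*(l + 2)*(l + 6)
(3) = c^3 + 2*c^2 - 20*c + 24
(4) = z^3 - z^2 - 2*z
(5) = a*(a - 3)*(a + I)*(-I*a - I)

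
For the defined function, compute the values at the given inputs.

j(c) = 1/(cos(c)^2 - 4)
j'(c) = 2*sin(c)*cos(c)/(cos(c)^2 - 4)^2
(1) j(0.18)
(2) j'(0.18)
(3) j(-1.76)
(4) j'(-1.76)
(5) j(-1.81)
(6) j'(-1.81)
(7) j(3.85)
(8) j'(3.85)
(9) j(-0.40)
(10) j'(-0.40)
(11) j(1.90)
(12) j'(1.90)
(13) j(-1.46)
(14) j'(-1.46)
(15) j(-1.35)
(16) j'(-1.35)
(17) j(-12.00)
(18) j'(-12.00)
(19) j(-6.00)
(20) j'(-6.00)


(1) = -0.33
(2) = 0.04
(3) = -0.25
(4) = 0.02
(5) = -0.25
(6) = 0.03
(7) = -0.29
(8) = 0.08
(9) = -0.32
(10) = -0.07
(11) = -0.26
(12) = -0.04
(13) = -0.25
(14) = -0.01
(15) = -0.25
(16) = -0.03
(17) = -0.30
(18) = 0.08
(19) = -0.32
(20) = 0.06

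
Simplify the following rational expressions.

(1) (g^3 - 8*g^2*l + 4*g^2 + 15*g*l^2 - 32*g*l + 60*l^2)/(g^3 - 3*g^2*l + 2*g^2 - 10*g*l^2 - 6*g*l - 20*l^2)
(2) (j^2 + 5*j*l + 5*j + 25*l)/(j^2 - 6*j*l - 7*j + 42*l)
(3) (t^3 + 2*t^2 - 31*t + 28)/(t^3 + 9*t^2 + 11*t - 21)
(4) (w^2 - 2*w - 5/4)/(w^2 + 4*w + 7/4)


(1) = (g^2 - 3*g*l + 4*g - 12*l)/(g^2 + 2*g*l + 2*g + 4*l)
(2) = (j^2 + 5*j*l + 5*j + 25*l)/(j^2 - 6*j*l - 7*j + 42*l)
(3) = (t - 4)/(t + 3)
(4) = (2*w - 5)/(2*w + 7)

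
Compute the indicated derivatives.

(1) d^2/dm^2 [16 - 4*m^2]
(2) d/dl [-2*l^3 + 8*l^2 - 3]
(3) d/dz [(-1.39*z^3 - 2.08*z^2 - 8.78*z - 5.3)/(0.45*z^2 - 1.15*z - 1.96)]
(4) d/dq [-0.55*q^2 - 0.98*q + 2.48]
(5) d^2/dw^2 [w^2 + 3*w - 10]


(1) = -8
(2) = 2*l*(8 - 3*l)
(3) = (-0.6255*z^4 + 3.197*z^3 + 14.5162*z^2 + 12.9236*z + 11.1138)/(0.2025*z^4 - 1.035*z^3 - 0.4415*z^2 + 4.508*z + 3.8416)
(4) = -1.1*q - 0.98
(5) = 2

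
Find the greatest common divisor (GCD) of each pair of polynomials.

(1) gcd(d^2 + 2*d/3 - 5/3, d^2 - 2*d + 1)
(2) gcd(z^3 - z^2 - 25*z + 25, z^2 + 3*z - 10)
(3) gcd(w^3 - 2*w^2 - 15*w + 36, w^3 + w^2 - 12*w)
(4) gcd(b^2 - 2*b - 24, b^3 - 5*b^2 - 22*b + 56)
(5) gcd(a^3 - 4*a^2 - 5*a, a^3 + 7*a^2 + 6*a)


(1) = d - 1
(2) = gcd((z - 5)*(z - 1)*(z + 5), (z - 2)*(z + 5)) = z + 5
(3) = gcd((w - 3)^2*(w + 4), w*(w - 3)*(w + 4)) = w^2 + w - 12
(4) = b + 4
(5) = gcd(a*(a - 5)*(a + 1), a*(a + 1)*(a + 6)) = a^2 + a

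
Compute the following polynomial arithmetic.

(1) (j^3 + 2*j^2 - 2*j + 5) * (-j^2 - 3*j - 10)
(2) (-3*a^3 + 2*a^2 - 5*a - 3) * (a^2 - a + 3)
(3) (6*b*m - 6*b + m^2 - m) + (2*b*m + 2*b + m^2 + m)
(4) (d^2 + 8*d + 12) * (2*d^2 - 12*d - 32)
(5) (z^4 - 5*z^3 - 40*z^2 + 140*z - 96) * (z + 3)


(1) = -j^5 - 5*j^4 - 14*j^3 - 19*j^2 + 5*j - 50
(2) = -3*a^5 + 5*a^4 - 16*a^3 + 8*a^2 - 12*a - 9
(3) = 8*b*m - 4*b + 2*m^2
(4) = 2*d^4 + 4*d^3 - 104*d^2 - 400*d - 384
(5) = z^5 - 2*z^4 - 55*z^3 + 20*z^2 + 324*z - 288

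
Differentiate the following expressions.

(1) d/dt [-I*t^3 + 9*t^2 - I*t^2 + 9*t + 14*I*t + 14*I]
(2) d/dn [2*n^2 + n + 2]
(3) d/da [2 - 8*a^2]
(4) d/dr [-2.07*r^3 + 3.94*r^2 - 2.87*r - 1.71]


(1) = -3*I*t^2 + 2*t*(9 - I) + 9 + 14*I
(2) = 4*n + 1
(3) = -16*a
(4) = -6.21*r^2 + 7.88*r - 2.87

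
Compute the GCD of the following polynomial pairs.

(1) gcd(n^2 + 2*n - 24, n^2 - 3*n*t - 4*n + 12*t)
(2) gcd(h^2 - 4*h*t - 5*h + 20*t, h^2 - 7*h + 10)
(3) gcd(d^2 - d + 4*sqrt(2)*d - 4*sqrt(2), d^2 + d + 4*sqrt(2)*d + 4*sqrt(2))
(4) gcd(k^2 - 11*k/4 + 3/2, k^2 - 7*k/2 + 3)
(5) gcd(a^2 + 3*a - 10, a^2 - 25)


(1) = gcd((n - 4)*(n + 6), (n - 4)*(n - 3*t)) = n - 4
(2) = h - 5
(3) = d + 4*sqrt(2)
(4) = k - 2
(5) = gcd((a - 2)*(a + 5), (a - 5)*(a + 5)) = a + 5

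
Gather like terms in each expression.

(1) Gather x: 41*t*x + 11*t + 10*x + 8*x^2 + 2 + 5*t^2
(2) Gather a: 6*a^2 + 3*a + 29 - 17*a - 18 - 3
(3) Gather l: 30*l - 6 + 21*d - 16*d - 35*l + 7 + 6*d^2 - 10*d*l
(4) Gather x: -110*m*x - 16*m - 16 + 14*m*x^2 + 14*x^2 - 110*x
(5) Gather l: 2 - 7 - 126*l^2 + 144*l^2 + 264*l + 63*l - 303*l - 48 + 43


(1) = 5*t^2 + 11*t + 8*x^2 + x*(41*t + 10) + 2
(2) = 6*a^2 - 14*a + 8
(3) = 6*d^2 + 5*d + l*(-10*d - 5) + 1
(4) = -16*m + x^2*(14*m + 14) + x*(-110*m - 110) - 16
(5) = 18*l^2 + 24*l - 10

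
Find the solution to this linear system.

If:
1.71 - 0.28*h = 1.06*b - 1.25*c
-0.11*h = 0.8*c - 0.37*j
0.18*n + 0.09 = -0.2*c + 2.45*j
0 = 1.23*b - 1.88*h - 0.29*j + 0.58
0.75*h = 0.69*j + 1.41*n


Then:
b = 1.19
c = -0.12
h = 1.08
j = 0.07
n = 0.54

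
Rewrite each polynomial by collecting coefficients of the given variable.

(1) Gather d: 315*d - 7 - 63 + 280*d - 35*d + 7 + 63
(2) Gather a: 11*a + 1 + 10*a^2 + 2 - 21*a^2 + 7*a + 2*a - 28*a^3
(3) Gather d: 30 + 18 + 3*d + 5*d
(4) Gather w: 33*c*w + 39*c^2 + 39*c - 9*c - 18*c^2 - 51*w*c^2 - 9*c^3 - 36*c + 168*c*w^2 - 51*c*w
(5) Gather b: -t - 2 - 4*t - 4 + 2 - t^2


(1) = 560*d
(2) = -28*a^3 - 11*a^2 + 20*a + 3
(3) = 8*d + 48
(4) = -9*c^3 + 21*c^2 + 168*c*w^2 - 6*c + w*(-51*c^2 - 18*c)
(5) = -t^2 - 5*t - 4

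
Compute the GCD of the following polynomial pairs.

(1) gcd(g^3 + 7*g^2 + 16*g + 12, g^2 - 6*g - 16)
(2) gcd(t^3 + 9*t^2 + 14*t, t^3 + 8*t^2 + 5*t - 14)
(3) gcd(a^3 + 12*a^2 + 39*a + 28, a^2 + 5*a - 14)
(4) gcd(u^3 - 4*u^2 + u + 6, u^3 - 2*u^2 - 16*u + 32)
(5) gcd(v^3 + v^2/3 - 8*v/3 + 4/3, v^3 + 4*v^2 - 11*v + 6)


(1) = g + 2
(2) = t^2 + 9*t + 14
(3) = a + 7
(4) = gcd((u - 3)*(u - 2)*(u + 1), (u - 4)*(u - 2)*(u + 4)) = u - 2
(5) = v - 1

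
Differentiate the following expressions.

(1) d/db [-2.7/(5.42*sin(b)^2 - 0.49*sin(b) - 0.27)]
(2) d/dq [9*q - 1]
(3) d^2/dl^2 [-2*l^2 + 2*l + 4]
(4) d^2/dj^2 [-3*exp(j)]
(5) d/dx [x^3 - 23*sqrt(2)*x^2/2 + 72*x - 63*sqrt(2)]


(1) = (29.268*sin(b) - 1.323)*cos(b)/(-5.42*sin(b)^2 + 0.49*sin(b) + 0.27)^2
(2) = 9
(3) = -4
(4) = -3*exp(j)
(5) = 3*x^2 - 23*sqrt(2)*x + 72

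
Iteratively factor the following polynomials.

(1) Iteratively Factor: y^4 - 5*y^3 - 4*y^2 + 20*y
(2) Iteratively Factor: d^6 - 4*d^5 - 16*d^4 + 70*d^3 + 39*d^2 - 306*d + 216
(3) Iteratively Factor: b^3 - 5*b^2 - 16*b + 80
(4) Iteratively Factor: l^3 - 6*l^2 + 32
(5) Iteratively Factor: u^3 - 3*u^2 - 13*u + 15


(1) = (y + 2)*(y^3 - 7*y^2 + 10*y) = y*(y + 2)*(y^2 - 7*y + 10) = y*(y - 5)*(y + 2)*(y - 2)
(2) = (d - 4)*(d^5 - 16*d^3 + 6*d^2 + 63*d - 54) = (d - 4)*(d + 3)*(d^4 - 3*d^3 - 7*d^2 + 27*d - 18) = (d - 4)*(d + 3)^2*(d^3 - 6*d^2 + 11*d - 6) = (d - 4)*(d - 2)*(d + 3)^2*(d^2 - 4*d + 3) = (d - 4)*(d - 3)*(d - 2)*(d + 3)^2*(d - 1)
(3) = (b - 4)*(b^2 - b - 20) = (b - 4)*(b + 4)*(b - 5)
(4) = (l - 4)*(l^2 - 2*l - 8) = (l - 4)^2*(l + 2)
(5) = (u - 5)*(u^2 + 2*u - 3) = (u - 5)*(u - 1)*(u + 3)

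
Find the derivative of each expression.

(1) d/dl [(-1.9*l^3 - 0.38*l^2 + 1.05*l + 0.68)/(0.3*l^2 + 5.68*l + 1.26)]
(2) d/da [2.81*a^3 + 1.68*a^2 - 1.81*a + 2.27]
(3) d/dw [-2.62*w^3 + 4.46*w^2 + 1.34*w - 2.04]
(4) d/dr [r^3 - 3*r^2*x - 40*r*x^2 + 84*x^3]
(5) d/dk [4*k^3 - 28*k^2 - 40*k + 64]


(1) = (-0.57*l^4 - 21.584*l^3 - 9.6554*l^2 - 1.3656*l - 2.5394)/(0.09*l^4 + 3.408*l^3 + 33.0184*l^2 + 14.3136*l + 1.5876)
(2) = 8.43*a^2 + 3.36*a - 1.81
(3) = -7.86*w^2 + 8.92*w + 1.34
(4) = 3*r^2 - 6*r*x - 40*x^2
(5) = 12*k^2 - 56*k - 40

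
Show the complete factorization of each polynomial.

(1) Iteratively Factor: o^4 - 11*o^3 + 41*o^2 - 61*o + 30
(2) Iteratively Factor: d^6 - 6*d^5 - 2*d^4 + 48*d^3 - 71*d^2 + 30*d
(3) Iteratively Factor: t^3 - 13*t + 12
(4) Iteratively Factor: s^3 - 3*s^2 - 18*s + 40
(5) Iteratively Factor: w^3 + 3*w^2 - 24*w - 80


(1) = (o - 2)*(o^3 - 9*o^2 + 23*o - 15) = (o - 3)*(o - 2)*(o^2 - 6*o + 5) = (o - 5)*(o - 3)*(o - 2)*(o - 1)
(2) = (d - 5)*(d^5 - d^4 - 7*d^3 + 13*d^2 - 6*d) = (d - 5)*(d - 1)*(d^4 - 7*d^2 + 6*d) = (d - 5)*(d - 2)*(d - 1)*(d^3 + 2*d^2 - 3*d) = (d - 5)*(d - 2)*(d - 1)^2*(d^2 + 3*d) = d*(d - 5)*(d - 2)*(d - 1)^2*(d + 3)
(3) = (t - 3)*(t^2 + 3*t - 4) = (t - 3)*(t - 1)*(t + 4)
(4) = (s - 2)*(s^2 - s - 20) = (s - 5)*(s - 2)*(s + 4)
(5) = (w - 5)*(w^2 + 8*w + 16) = (w - 5)*(w + 4)*(w + 4)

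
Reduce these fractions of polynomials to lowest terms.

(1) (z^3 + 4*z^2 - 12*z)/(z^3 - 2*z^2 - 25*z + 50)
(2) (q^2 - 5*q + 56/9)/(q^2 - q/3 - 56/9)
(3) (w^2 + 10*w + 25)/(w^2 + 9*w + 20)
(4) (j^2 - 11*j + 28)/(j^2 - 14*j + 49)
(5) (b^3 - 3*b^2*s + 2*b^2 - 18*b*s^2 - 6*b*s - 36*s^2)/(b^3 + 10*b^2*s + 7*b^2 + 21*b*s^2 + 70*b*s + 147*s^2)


(1) = (z^2 + 6*z)/(z^2 - 25)
(2) = (3*q - 7)/(3*q + 7)
(3) = (w + 5)/(w + 4)
(4) = (j - 4)/(j - 7)
(5) = (b^2 - 6*b*s + 2*b - 12*s)/(b^2 + 7*b*s + 7*b + 49*s)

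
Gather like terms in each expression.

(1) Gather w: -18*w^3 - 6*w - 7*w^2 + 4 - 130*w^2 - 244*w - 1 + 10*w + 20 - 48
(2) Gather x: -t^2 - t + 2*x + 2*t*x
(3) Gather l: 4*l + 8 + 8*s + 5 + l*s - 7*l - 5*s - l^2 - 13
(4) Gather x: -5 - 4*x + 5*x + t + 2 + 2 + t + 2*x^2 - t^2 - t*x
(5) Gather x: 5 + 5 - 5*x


(1) = -18*w^3 - 137*w^2 - 240*w - 25
(2) = -t^2 - t + x*(2*t + 2)
(3) = -l^2 + l*(s - 3) + 3*s
(4) = -t^2 + 2*t + 2*x^2 + x*(1 - t) - 1
(5) = 10 - 5*x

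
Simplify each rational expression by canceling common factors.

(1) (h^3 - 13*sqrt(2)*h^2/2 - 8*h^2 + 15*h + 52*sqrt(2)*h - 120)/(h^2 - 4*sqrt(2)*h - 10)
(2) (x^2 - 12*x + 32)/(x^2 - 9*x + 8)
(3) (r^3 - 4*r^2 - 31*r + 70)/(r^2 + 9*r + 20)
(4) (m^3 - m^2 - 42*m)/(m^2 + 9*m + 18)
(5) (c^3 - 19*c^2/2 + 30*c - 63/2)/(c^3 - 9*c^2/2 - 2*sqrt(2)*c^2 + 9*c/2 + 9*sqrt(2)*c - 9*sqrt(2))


(1) = (2*h^2 + h*(-16 - 3*sqrt(2)) + 24*sqrt(2))/(2*h + 2*sqrt(2))
(2) = (x - 4)/(x - 1)
(3) = (r^2 - 9*r + 14)/(r + 4)
(4) = (m^2 - 7*m)/(m + 3)
(5) = (4*c^2 - 26*c + 42)/(4*c^2 + c*(-8*sqrt(2) - 6) + 12*sqrt(2))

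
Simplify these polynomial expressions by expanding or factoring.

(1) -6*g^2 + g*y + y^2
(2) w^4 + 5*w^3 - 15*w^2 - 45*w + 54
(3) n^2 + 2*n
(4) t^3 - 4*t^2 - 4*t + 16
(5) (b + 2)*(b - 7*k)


(1) = (-2*g + y)*(3*g + y)
(2) = (w - 3)*(w - 1)*(w + 3)*(w + 6)
(3) = n*(n + 2)
(4) = (t - 4)*(t - 2)*(t + 2)
(5) = b^2 - 7*b*k + 2*b - 14*k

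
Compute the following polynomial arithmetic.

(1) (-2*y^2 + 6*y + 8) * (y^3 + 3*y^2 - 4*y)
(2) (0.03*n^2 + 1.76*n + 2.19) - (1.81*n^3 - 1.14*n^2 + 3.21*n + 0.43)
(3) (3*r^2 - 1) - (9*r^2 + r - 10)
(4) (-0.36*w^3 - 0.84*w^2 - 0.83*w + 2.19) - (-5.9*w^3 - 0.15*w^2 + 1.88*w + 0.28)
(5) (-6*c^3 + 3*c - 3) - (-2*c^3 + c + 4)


(1) = -2*y^5 + 34*y^3 - 32*y
(2) = -1.81*n^3 + 1.17*n^2 - 1.45*n + 1.76
(3) = -6*r^2 - r + 9
(4) = 5.54*w^3 - 0.69*w^2 - 2.71*w + 1.91
(5) = -4*c^3 + 2*c - 7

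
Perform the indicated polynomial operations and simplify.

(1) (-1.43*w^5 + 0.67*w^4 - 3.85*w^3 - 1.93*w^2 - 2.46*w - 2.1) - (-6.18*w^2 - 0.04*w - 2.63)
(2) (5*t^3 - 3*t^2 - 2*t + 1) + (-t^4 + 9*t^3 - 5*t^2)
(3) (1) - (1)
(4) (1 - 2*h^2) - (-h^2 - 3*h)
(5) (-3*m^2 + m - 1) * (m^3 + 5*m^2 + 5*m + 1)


(1) = -1.43*w^5 + 0.67*w^4 - 3.85*w^3 + 4.25*w^2 - 2.42*w + 0.53
(2) = -t^4 + 14*t^3 - 8*t^2 - 2*t + 1
(3) = 0
(4) = -h^2 + 3*h + 1
(5) = -3*m^5 - 14*m^4 - 11*m^3 - 3*m^2 - 4*m - 1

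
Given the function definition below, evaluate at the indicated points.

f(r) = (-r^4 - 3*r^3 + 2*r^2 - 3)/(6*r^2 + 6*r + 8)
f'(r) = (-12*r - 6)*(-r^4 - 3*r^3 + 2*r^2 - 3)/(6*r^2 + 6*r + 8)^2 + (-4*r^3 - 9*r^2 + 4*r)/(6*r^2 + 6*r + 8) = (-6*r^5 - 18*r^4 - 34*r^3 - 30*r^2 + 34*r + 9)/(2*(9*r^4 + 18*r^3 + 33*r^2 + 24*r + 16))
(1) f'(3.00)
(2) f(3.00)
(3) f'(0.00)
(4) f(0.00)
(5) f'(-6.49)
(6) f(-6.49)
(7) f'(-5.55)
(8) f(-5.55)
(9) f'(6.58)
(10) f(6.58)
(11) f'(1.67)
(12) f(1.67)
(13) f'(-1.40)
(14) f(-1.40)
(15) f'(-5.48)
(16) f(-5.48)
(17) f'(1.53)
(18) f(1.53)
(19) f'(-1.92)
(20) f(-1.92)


(1) = -1.25
(2) = -1.84
(3) = 0.28
(4) = -0.38
(5) = 1.83
(6) = -3.94
(7) = 1.51
(8) = -2.37
(9) = -2.51
(10) = -8.61
(11) = -0.65
(12) = -0.55
(13) = -0.64
(14) = 0.47
(15) = 1.49
(16) = -2.26
(17) = -0.57
(18) = -0.47
(19) = -0.08
(20) = 0.65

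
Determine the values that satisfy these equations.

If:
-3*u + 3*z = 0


Then:
u = z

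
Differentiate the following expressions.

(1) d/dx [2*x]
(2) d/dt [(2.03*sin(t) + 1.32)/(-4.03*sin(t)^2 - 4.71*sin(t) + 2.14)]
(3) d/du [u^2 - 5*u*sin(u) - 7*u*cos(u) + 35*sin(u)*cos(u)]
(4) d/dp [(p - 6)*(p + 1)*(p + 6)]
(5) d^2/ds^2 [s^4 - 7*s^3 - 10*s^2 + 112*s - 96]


(1) = 2
(2) = (8.1809*sin(t)^2 + 10.6392*sin(t) + 10.5614)*cos(t)/(16.2409*sin(t)^4 + 37.9626*sin(t)^3 + 4.9357*sin(t)^2 - 20.1588*sin(t) + 4.5796)
(3) = 7*u*sin(u) - 5*u*cos(u) + 2*u - 5*sin(u) - 7*cos(u) + 35*cos(2*u)
(4) = 3*p^2 + 2*p - 36
(5) = 12*s^2 - 42*s - 20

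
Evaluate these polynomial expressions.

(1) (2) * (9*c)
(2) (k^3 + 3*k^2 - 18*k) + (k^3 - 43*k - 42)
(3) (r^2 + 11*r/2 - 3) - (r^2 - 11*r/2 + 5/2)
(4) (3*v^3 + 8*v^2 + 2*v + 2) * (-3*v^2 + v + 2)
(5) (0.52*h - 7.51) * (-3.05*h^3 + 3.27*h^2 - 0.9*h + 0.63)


(1) = 18*c
(2) = 2*k^3 + 3*k^2 - 61*k - 42
(3) = 11*r - 11/2
(4) = -9*v^5 - 21*v^4 + 8*v^3 + 12*v^2 + 6*v + 4
(5) = -1.586*h^4 + 24.6059*h^3 - 25.0257*h^2 + 7.0866*h - 4.7313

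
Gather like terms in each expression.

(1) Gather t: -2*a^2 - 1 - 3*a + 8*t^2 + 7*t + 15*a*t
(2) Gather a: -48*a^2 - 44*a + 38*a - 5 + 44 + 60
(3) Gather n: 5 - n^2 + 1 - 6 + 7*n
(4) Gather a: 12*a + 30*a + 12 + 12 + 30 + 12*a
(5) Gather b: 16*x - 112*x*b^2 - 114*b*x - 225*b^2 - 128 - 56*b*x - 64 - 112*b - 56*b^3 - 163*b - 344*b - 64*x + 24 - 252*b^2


(1) = -2*a^2 - 3*a + 8*t^2 + t*(15*a + 7) - 1
(2) = -48*a^2 - 6*a + 99
(3) = -n^2 + 7*n
(4) = 54*a + 54
(5) = -56*b^3 + b^2*(-112*x - 477) + b*(-170*x - 619) - 48*x - 168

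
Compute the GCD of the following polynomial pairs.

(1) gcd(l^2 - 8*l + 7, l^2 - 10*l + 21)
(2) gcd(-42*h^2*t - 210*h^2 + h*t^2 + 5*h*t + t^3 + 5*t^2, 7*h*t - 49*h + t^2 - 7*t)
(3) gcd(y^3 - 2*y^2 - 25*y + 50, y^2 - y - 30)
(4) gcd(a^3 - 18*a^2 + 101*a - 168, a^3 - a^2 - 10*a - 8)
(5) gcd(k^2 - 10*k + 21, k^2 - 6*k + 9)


(1) = l - 7
(2) = 7*h + t
(3) = gcd((y - 5)*(y - 2)*(y + 5), (y - 6)*(y + 5)) = y + 5
(4) = 1
(5) = k - 3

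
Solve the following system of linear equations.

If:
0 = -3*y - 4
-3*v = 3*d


Then:
d = -v
y = -4/3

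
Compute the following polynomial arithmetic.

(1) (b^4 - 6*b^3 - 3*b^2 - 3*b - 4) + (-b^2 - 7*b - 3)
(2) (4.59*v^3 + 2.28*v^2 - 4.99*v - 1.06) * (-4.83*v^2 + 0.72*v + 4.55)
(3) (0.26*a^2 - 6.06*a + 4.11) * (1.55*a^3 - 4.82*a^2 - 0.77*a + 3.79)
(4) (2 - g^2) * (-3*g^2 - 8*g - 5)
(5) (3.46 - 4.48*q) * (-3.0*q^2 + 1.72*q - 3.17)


(1) = b^4 - 6*b^3 - 4*b^2 - 10*b - 7
(2) = -22.1697*v^5 - 7.7076*v^4 + 46.6278*v^3 + 11.901*v^2 - 23.4677*v - 4.823
(3) = 0.403*a^5 - 10.6462*a^4 + 35.3795*a^3 - 14.1586*a^2 - 26.1321*a + 15.5769
(4) = 3*g^4 + 8*g^3 - g^2 - 16*g - 10
(5) = 13.44*q^3 - 18.0856*q^2 + 20.1528*q - 10.9682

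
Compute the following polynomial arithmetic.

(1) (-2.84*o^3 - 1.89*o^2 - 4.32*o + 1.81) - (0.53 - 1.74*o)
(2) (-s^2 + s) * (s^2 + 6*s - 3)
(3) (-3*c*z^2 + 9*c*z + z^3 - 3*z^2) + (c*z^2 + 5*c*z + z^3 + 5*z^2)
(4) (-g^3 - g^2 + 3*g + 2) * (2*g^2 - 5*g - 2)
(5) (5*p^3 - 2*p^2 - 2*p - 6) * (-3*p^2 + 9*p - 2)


(1) = -2.84*o^3 - 1.89*o^2 - 2.58*o + 1.28
(2) = -s^4 - 5*s^3 + 9*s^2 - 3*s
(3) = -2*c*z^2 + 14*c*z + 2*z^3 + 2*z^2
(4) = -2*g^5 + 3*g^4 + 13*g^3 - 9*g^2 - 16*g - 4
(5) = -15*p^5 + 51*p^4 - 22*p^3 + 4*p^2 - 50*p + 12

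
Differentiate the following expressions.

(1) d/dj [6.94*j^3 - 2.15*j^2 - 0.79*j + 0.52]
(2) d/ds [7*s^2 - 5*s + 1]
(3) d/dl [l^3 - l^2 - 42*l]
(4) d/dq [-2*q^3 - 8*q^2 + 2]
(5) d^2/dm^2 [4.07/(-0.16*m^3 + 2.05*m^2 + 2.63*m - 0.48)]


(1) = 20.82*j^2 - 4.3*j - 0.79
(2) = 14*s - 5
(3) = 3*l^2 - 2*l - 42
(4) = 2*q*(-3*q - 8)
(5) = ((3.9072*m - 16.687)*(0.16*m^3 - 2.05*m^2 - 2.63*m + 0.48) - 4.07*(-0.96*m^2 + 8.2*m + 5.26)*(-0.48*m^2 + 4.1*m + 2.63))/(0.16*m^3 - 2.05*m^2 - 2.63*m + 0.48)^3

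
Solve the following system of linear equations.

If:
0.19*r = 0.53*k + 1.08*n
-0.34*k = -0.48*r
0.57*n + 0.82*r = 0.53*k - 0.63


Then:
k = 3.99
n = -1.46
r = 2.83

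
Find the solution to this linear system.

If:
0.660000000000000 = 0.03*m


Then:
m = 22.00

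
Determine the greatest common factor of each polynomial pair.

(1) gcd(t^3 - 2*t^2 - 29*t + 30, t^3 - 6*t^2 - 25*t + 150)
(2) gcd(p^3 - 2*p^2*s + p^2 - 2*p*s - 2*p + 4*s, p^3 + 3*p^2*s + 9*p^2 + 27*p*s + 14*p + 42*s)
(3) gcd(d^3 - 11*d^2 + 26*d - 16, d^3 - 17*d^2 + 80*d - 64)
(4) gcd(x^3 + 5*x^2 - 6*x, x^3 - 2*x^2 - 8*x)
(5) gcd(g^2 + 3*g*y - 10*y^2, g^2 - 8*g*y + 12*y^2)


(1) = t^2 - t - 30
(2) = gcd((p - 1)*(p + 2)*(p - 2*s), (p + 2)*(p + 7)*(p + 3*s)) = p + 2
(3) = gcd((d - 8)*(d - 2)*(d - 1), (d - 8)^2*(d - 1)) = d^2 - 9*d + 8
(4) = x
(5) = gcd((g - 2*y)*(g + 5*y), (g - 6*y)*(g - 2*y)) = -g + 2*y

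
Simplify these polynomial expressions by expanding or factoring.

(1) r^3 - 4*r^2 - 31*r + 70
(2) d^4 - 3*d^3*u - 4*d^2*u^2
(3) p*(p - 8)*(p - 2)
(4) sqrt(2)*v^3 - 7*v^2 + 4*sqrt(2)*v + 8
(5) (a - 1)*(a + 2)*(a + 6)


(1) = (r - 7)*(r - 2)*(r + 5)
(2) = d^2*(d - 4*u)*(d + u)
(3) = p^3 - 10*p^2 + 16*p
(4) = (v - 2*sqrt(2))^2*(sqrt(2)*v + 1)
(5) = a^3 + 7*a^2 + 4*a - 12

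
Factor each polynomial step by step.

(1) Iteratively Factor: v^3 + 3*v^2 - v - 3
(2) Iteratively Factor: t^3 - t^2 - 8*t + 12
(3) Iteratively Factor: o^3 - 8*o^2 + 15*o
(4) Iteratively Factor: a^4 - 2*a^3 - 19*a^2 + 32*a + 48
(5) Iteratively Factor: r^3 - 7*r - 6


(1) = (v - 1)*(v^2 + 4*v + 3) = (v - 1)*(v + 3)*(v + 1)
(2) = (t - 2)*(t^2 + t - 6) = (t - 2)*(t + 3)*(t - 2)
(3) = (o - 5)*(o^2 - 3*o) = o*(o - 5)*(o - 3)
(4) = (a + 4)*(a^3 - 6*a^2 + 5*a + 12) = (a - 4)*(a + 4)*(a^2 - 2*a - 3) = (a - 4)*(a + 1)*(a + 4)*(a - 3)
(5) = (r + 2)*(r^2 - 2*r - 3) = (r - 3)*(r + 2)*(r + 1)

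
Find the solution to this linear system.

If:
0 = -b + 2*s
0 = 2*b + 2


Then:
b = -1
s = -1/2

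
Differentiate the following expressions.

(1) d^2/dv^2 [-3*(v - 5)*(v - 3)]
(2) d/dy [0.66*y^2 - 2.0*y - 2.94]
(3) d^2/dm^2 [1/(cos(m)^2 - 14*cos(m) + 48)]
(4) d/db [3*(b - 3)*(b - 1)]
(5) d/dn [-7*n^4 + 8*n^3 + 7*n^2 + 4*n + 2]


(1) = -6
(2) = 1.32*y - 2.0
(3) = (-8*sin(m)^4 + 12*sin(m)^2 - 1449*cos(m) + 21*cos(3*m) + 588)/(2*(cos(m) - 8)^3*(cos(m) - 6)^3)
(4) = 6*b - 12
(5) = -28*n^3 + 24*n^2 + 14*n + 4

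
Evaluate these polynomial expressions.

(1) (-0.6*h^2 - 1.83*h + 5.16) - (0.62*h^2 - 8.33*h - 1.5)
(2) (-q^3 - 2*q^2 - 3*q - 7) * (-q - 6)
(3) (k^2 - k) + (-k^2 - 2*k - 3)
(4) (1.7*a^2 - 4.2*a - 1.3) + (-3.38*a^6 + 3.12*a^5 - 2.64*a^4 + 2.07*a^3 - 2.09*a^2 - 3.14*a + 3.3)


(1) = -1.22*h^2 + 6.5*h + 6.66
(2) = q^4 + 8*q^3 + 15*q^2 + 25*q + 42
(3) = -3*k - 3
(4) = -3.38*a^6 + 3.12*a^5 - 2.64*a^4 + 2.07*a^3 - 0.39*a^2 - 7.34*a + 2.0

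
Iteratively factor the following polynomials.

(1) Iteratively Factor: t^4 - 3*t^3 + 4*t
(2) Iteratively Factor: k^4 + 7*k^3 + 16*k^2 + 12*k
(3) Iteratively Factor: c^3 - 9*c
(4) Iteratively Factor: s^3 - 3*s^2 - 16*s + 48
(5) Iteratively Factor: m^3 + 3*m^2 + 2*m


(1) = (t + 1)*(t^3 - 4*t^2 + 4*t) = (t - 2)*(t + 1)*(t^2 - 2*t) = t*(t - 2)*(t + 1)*(t - 2)
(2) = (k)*(k^3 + 7*k^2 + 16*k + 12) = k*(k + 2)*(k^2 + 5*k + 6) = k*(k + 2)^2*(k + 3)
(3) = (c - 3)*(c^2 + 3*c) = (c - 3)*(c + 3)*(c)
(4) = (s - 4)*(s^2 + s - 12) = (s - 4)*(s + 4)*(s - 3)
(5) = (m + 1)*(m^2 + 2*m) = m*(m + 1)*(m + 2)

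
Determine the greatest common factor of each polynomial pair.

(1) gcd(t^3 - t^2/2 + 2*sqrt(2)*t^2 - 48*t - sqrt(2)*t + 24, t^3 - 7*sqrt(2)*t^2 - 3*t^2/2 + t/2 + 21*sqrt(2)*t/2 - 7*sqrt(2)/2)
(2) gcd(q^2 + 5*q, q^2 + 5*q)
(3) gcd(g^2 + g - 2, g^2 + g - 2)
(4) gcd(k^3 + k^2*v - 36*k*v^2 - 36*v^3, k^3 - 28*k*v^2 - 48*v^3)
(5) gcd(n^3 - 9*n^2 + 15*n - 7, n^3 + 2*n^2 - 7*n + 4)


(1) = gcd((t - 1/2)*(t - 4*sqrt(2))*(t + 6*sqrt(2)), (t - 1)*(t - 1/2)*(t - 7*sqrt(2))) = t - 1/2
(2) = gcd(q*(q + 5), q*(q + 5)) = q^2 + 5*q
(3) = gcd((g - 1)*(g + 2), (g - 1)*(g + 2)) = g^2 + g - 2
(4) = -k + 6*v
(5) = gcd((n - 7)*(n - 1)^2, (n - 1)^2*(n + 4)) = n^2 - 2*n + 1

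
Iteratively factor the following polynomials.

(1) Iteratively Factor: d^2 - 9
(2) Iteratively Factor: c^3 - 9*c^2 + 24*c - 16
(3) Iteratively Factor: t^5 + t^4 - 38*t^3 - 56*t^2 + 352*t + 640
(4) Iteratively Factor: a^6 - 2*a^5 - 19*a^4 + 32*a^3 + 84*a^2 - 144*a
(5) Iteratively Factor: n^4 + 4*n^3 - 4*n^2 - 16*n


(1) = (d - 3)*(d + 3)
(2) = (c - 1)*(c^2 - 8*c + 16) = (c - 4)*(c - 1)*(c - 4)
(3) = (t - 4)*(t^4 + 5*t^3 - 18*t^2 - 128*t - 160) = (t - 5)*(t - 4)*(t^3 + 10*t^2 + 32*t + 32) = (t - 5)*(t - 4)*(t + 2)*(t^2 + 8*t + 16) = (t - 5)*(t - 4)*(t + 2)*(t + 4)*(t + 4)
(4) = (a - 2)*(a^5 - 19*a^3 - 6*a^2 + 72*a) = (a - 2)*(a + 3)*(a^4 - 3*a^3 - 10*a^2 + 24*a) = (a - 2)^2*(a + 3)*(a^3 - a^2 - 12*a) = (a - 4)*(a - 2)^2*(a + 3)*(a^2 + 3*a) = a*(a - 4)*(a - 2)^2*(a + 3)*(a + 3)
(5) = (n)*(n^3 + 4*n^2 - 4*n - 16) = n*(n - 2)*(n^2 + 6*n + 8) = n*(n - 2)*(n + 4)*(n + 2)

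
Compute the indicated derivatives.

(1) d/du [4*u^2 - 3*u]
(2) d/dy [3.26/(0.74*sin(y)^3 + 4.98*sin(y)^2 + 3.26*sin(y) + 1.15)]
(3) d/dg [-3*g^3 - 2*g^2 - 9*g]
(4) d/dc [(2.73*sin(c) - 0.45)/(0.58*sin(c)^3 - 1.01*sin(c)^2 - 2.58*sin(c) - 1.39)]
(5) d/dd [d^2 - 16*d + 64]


(1) = 8*u - 3
(2) = (-32.4696*sin(y) + 3.6186*cos(2*y) - 14.2462)*cos(y)/(0.74*sin(y)^3 + 4.98*sin(y)^2 + 3.26*sin(y) + 1.15)^2
(3) = -9*g^2 - 4*g - 9
(4) = (-3.1668*sin(c)^3 + 3.5403*sin(c)^2 - 0.909*sin(c) - 4.9557)*cos(c)/(0.3364*sin(c)^6 - 1.1716*sin(c)^5 - 1.9727*sin(c)^4 + 3.5992*sin(c)^3 + 9.4642*sin(c)^2 + 7.1724*sin(c) + 1.9321)
(5) = 2*d - 16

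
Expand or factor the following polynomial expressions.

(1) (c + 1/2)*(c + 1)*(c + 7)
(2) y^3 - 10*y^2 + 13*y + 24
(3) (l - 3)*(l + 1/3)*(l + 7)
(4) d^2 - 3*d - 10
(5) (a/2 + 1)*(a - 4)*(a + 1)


(1) = c^3 + 17*c^2/2 + 11*c + 7/2
(2) = (y - 8)*(y - 3)*(y + 1)
(3) = l^3 + 13*l^2/3 - 59*l/3 - 7
(4) = (d - 5)*(d + 2)
(5) = a^3/2 - a^2/2 - 5*a - 4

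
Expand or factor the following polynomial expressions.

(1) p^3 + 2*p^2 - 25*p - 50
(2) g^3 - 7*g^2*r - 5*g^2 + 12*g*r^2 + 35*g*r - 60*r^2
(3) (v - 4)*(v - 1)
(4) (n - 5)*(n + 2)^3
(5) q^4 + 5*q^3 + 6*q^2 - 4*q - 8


(1) = (p - 5)*(p + 2)*(p + 5)
(2) = (g - 5)*(g - 4*r)*(g - 3*r)
(3) = v^2 - 5*v + 4
(4) = n^4 + n^3 - 18*n^2 - 52*n - 40
(5) = (q - 1)*(q + 2)^3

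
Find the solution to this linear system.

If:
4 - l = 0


Then:
l = 4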